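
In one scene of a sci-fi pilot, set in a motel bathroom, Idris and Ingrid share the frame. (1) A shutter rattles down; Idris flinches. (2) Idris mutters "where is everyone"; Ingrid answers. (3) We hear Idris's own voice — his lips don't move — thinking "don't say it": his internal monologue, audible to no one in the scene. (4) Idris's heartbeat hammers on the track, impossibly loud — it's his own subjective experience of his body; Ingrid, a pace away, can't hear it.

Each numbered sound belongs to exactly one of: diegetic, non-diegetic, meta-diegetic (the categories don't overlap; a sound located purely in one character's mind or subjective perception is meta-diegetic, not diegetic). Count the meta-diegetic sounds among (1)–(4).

2

(1) the sound comes from a shutter physically present in the location → diegetic.
(2) is diegetic: Idris is a character speaking aloud in the scene.
Sound (3): Idris's thought-voice: a private mental sound no other character can hear, so meta-diegetic.
(4) point-of-audition from inside Idris's body; not a sound in the room → meta-diegetic.
Meta-diegetic: (3), (4) — that's 2.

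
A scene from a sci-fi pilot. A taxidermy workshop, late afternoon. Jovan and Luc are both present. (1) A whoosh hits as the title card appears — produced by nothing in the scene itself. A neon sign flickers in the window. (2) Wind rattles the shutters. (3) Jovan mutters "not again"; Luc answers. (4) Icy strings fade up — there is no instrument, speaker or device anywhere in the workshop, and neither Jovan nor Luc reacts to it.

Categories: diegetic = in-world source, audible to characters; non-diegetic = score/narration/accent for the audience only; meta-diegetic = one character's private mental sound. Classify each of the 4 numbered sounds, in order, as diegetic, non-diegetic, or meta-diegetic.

non-diegetic, diegetic, diegetic, non-diegetic

Sound (1): nothing in the scene produces it; it's an accent added for the audience, so non-diegetic.
Sound (2): wind is part of the location's real environment, so diegetic.
Sound (3): Jovan is a character speaking aloud in the scene, so diegetic.
Sound (4): it has no source in the story world and no character can hear it — it's underscore, so non-diegetic.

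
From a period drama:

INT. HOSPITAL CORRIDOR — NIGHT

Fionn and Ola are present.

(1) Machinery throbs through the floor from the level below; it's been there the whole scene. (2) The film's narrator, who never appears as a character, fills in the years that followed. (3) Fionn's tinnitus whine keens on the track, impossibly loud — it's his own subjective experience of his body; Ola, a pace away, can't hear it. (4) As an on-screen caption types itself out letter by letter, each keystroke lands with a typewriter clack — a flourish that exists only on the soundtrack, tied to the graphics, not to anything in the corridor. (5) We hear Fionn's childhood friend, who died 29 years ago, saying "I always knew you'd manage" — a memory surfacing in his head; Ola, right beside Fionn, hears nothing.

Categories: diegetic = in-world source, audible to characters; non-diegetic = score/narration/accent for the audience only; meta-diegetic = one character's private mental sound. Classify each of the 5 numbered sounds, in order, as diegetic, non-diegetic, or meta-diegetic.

diegetic, non-diegetic, meta-diegetic, non-diegetic, meta-diegetic

(1) is diegetic: machinery is part of the location's real environment.
(2) is non-diegetic: commentary laid over the scene from outside the fiction.
Sound (3): point-of-audition from inside Fionn's body; not a sound in the room, so meta-diegetic.
(4) is non-diegetic: it accompanies on-screen graphics, not anything inside the story world.
Sound (5): the voice is a memory playing only inside Fionn's mind; Ola can't hear it, so meta-diegetic.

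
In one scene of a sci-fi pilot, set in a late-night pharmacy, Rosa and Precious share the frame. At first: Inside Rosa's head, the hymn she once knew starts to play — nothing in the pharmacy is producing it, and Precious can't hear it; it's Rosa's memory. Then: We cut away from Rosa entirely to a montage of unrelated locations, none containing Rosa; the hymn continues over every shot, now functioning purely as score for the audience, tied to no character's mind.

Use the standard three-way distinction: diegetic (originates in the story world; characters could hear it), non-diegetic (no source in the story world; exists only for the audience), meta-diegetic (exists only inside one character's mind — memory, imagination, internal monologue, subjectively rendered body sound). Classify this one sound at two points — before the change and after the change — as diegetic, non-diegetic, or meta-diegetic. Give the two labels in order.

meta-diegetic, non-diegetic

Before the change: the music lives inside Rosa's mind alone; Precious can't hear it → meta-diegetic.
After the change: once it plays over shots Rosa isn't in, detached from any character's subjectivity, it's conventional underscore → non-diegetic.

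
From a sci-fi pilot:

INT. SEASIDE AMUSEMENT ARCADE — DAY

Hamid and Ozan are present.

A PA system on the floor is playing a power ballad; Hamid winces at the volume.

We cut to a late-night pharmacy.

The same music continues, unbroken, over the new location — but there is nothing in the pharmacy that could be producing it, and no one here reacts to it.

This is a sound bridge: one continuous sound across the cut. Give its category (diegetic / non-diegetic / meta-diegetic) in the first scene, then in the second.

diegetic, non-diegetic

Scene one: a PA system is an on-screen source and Hamid reacts to it → diegetic.
Scene two: there is no source in the pharmacy and no one hears it — it's now underscore → non-diegetic.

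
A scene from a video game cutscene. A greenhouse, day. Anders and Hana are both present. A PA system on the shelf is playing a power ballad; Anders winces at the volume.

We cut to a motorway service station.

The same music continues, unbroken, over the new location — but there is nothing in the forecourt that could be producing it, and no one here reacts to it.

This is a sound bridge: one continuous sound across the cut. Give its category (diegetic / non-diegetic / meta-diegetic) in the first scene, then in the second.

diegetic, non-diegetic

Scene one: a PA system is an on-screen source and Anders reacts to it → diegetic.
Scene two: there is no source in the forecourt and no one hears it — it's now underscore → non-diegetic.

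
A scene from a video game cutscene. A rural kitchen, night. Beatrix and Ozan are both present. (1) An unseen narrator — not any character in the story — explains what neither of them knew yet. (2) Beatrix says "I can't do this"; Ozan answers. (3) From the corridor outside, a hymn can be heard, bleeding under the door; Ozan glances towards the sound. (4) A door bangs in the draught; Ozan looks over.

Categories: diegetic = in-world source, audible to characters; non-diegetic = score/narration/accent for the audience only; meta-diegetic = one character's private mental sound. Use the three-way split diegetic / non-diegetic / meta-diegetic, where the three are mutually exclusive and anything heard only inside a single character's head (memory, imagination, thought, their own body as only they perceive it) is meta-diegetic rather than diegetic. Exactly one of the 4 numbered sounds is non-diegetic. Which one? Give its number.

(1) the narrator exists outside the story world, addressing only the audience → non-diegetic.
(2) on-screen dialogue — Beatrix speaks and Ozan is there to hear → diegetic.
(3) is diegetic: it's coming from the corridor outside — a location within the story world — and Ozan reacts.
(4) is diegetic: the sound comes from a door physically present in the location.
Only (1) is non-diegetic.

1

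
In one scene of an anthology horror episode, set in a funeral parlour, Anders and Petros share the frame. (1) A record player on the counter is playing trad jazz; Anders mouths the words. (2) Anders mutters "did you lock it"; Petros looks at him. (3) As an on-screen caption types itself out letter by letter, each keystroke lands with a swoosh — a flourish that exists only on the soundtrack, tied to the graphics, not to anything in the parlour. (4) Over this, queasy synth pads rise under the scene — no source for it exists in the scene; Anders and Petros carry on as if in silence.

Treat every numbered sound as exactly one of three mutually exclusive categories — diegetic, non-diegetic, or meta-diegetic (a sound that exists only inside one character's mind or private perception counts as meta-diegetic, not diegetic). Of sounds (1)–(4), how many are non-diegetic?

Sound (1): a record player is a physical source in the scene and Anders reacts to it, so diegetic.
(2) is diegetic: spoken by a character present in the story world.
(3) it accompanies on-screen graphics, not anything inside the story world → non-diegetic.
Sound (4): it has no source in the story world and no character can hear it — it's underscore, so non-diegetic.
So 2 of the 4 are non-diegetic: (3), (4).

2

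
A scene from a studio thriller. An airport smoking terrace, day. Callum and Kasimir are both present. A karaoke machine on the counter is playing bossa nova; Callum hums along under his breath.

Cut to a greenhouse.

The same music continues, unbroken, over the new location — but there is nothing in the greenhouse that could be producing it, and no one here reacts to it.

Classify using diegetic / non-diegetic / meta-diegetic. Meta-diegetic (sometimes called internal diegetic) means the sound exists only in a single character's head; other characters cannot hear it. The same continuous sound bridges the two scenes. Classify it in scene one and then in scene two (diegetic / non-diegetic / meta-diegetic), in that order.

diegetic, non-diegetic

Scene one: a karaoke machine is an on-screen source and Callum reacts to it → diegetic.
Scene two: there is no source in the greenhouse and no one hears it — it's now underscore → non-diegetic.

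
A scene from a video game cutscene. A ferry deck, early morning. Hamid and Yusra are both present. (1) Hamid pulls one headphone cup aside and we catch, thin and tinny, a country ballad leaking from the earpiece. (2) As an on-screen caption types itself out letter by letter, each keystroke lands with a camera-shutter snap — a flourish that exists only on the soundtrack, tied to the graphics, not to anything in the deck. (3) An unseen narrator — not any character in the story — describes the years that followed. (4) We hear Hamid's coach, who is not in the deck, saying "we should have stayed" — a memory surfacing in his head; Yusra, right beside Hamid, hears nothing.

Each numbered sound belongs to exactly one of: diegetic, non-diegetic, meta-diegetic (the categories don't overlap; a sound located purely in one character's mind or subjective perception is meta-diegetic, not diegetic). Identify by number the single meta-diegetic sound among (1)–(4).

4

(1) is diegetic: the earpiece is a real device on Hamid's head — source music.
Sound (2): sound married to a title/caption — outside the diegesis by definition, so non-diegetic.
(3) the narrator exists outside the story world, addressing only the audience → non-diegetic.
Sound (4): a remembered line, private to Hamid — not present in the room, not audible to Yusra, so meta-diegetic.
Only (4) is meta-diegetic.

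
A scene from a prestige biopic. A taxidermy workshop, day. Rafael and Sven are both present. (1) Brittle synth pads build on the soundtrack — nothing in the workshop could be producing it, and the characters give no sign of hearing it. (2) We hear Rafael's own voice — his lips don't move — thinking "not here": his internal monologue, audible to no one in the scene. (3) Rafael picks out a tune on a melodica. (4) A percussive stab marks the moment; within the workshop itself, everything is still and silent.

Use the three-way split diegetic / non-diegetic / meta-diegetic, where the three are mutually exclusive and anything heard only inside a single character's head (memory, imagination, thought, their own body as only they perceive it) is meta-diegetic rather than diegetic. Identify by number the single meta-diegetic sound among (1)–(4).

(1) score with no on-screen or off-screen source; it exists for the audience alone → non-diegetic.
(2) is meta-diegetic: internal monologue — inside Rafael's mind, not spoken into the scene.
Sound (3): the instrument and the performer are both in the scene, so diegetic.
Sound (4): it's a sound-design accent with no in-world source; no one in the scene can hear it, so non-diegetic.
Only (2) is meta-diegetic.

2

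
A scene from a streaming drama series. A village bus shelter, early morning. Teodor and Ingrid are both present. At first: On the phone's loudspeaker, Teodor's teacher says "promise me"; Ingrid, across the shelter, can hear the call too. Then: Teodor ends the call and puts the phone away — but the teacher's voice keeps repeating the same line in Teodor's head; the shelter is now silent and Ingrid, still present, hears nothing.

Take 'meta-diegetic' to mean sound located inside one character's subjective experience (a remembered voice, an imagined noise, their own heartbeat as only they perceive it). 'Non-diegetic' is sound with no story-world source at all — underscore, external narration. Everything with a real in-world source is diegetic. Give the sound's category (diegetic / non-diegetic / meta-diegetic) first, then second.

diegetic, meta-diegetic

First: the loudspeaker is an in-world source; both Teodor and Ingrid hear the call → diegetic.
Second: with the phone off, the voice continues only as Teodor's private mental replay — Ingrid can't hear it → meta-diegetic.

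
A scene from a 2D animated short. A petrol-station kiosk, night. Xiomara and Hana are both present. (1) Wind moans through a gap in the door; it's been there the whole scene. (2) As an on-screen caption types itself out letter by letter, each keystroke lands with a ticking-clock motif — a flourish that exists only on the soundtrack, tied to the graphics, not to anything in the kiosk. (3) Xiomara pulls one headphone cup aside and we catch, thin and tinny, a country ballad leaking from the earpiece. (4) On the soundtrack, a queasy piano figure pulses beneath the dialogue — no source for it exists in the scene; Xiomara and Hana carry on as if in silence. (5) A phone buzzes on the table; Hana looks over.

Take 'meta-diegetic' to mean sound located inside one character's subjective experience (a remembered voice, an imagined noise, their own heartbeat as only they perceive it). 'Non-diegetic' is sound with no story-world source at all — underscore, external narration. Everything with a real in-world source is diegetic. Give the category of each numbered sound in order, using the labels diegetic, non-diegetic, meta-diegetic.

diegetic, non-diegetic, diegetic, non-diegetic, diegetic

(1) it's the actual ambient sound of the location → diegetic.
(2) it accompanies on-screen graphics, not anything inside the story world → non-diegetic.
(3) the headphones are an on-screen source → diegetic.
(4) it has no source in the story world and no character can hear it — it's underscore → non-diegetic.
(5) is diegetic: the sound comes from a phone physically present in the location.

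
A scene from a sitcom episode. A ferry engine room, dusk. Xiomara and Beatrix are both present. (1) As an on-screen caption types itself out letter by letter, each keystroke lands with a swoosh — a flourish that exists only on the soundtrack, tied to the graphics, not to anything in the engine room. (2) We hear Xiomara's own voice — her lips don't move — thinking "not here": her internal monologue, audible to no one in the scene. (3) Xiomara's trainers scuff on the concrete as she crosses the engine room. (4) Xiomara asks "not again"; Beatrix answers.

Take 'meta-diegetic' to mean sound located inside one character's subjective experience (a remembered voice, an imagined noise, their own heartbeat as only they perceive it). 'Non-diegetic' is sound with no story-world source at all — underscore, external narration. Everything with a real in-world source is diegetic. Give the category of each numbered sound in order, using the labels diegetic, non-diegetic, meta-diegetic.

non-diegetic, meta-diegetic, diegetic, diegetic

(1) is non-diegetic: the caption isn't part of the story world, so neither is the sound tied to it.
(2) Xiomara's thought-voice: a private mental sound no other character can hear → meta-diegetic.
(3) it's the physical sound of Xiomara moving in the space → diegetic.
Sound (4): Xiomara is a character speaking aloud in the scene, so diegetic.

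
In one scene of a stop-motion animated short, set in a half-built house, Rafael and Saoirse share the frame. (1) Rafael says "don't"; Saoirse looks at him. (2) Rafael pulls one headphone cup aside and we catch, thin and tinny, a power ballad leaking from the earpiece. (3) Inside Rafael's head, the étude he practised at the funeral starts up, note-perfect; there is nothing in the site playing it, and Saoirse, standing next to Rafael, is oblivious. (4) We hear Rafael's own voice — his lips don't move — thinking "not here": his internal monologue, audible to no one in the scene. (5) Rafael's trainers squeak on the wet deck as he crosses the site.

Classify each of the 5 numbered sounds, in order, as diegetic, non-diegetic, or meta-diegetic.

(1) is diegetic: spoken by a character present in the story world.
(2) is diegetic: it's leaking from a physical pair of headphones in the scene.
(3) is meta-diegetic: remembered music, private to Rafael — Saoirse is oblivious because it isn't in the room.
Sound (4): internal monologue — inside Rafael's mind, not spoken into the scene, so meta-diegetic.
(5) is diegetic: a character's body making contact with the set — an in-world sound.

diegetic, diegetic, meta-diegetic, meta-diegetic, diegetic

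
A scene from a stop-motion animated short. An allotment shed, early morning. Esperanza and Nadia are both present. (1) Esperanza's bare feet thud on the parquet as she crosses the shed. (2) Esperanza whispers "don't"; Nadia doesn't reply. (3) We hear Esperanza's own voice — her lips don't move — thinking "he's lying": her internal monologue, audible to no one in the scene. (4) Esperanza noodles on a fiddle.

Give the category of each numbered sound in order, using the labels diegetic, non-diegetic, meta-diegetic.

diegetic, diegetic, meta-diegetic, diegetic

(1) Esperanza's footsteps are produced in the story world → diegetic.
(2) is diegetic: spoken by a character present in the story world.
(3) it's Esperanza's unspoken thought, heard only by the audience via her subjectivity → meta-diegetic.
Sound (4): Esperanza is producing the music live, in the story world, so diegetic.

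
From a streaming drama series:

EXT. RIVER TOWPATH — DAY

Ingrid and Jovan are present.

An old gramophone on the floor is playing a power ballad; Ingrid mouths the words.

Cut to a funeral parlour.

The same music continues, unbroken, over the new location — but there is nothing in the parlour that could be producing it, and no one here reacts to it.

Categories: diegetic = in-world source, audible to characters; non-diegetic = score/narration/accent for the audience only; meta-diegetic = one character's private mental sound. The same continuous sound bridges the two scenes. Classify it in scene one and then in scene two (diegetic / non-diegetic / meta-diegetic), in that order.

Scene one: an old gramophone is an on-screen source and Ingrid reacts to it → diegetic.
Scene two: there is no source in the parlour and no one hears it — it's now underscore → non-diegetic.

diegetic, non-diegetic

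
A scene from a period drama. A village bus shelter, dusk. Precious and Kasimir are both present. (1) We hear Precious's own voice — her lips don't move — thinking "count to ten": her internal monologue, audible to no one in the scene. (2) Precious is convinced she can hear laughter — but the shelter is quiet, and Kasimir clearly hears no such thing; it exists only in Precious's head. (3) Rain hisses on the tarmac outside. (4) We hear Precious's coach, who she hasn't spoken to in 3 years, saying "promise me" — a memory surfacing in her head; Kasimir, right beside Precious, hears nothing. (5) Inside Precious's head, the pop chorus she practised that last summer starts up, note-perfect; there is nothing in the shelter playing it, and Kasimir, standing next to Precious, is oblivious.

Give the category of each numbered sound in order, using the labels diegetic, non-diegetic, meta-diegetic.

meta-diegetic, meta-diegetic, diegetic, meta-diegetic, meta-diegetic

Sound (1): Precious's thought-voice: a private mental sound no other character can hear, so meta-diegetic.
(2) Precious alone 'hears' it — an imagined sound, not present in the space → meta-diegetic.
Sound (3): it's the actual ambient sound of the location, so diegetic.
Sound (4): a remembered line, private to Precious — not present in the room, not audible to Kasimir, so meta-diegetic.
Sound (5): it lives in Precious's subjectivity, not in the shelter, so meta-diegetic.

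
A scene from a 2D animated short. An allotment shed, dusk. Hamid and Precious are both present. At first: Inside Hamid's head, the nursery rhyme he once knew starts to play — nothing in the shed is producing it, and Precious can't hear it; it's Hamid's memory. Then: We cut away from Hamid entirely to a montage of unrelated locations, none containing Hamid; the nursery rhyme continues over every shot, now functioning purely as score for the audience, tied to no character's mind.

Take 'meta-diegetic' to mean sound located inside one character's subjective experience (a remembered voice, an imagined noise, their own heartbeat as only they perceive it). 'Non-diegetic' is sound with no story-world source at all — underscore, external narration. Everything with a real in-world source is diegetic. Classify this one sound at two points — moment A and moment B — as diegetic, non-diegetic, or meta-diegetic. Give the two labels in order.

Moment A: the music lives inside Hamid's mind alone; Precious can't hear it → meta-diegetic.
Moment B: once it plays over shots Hamid isn't in, detached from any character's subjectivity, it's conventional underscore → non-diegetic.

meta-diegetic, non-diegetic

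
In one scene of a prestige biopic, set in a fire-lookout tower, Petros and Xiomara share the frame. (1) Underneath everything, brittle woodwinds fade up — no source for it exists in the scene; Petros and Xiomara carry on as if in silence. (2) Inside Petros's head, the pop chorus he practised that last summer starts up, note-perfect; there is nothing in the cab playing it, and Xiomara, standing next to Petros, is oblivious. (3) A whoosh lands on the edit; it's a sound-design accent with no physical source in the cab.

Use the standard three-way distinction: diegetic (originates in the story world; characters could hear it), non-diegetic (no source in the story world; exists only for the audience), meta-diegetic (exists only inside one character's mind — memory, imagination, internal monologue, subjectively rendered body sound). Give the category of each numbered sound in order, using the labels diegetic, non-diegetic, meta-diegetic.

non-diegetic, meta-diegetic, non-diegetic

Sound (1): nothing in the cab produces it and the characters don't hear it — pure soundtrack, so non-diegetic.
(2) is meta-diegetic: the music is a memory playing inside Petros's mind alone; no real-world source, Xiomara can't hear it.
Sound (3): it's a sound-design accent with no in-world source; no one in the scene can hear it, so non-diegetic.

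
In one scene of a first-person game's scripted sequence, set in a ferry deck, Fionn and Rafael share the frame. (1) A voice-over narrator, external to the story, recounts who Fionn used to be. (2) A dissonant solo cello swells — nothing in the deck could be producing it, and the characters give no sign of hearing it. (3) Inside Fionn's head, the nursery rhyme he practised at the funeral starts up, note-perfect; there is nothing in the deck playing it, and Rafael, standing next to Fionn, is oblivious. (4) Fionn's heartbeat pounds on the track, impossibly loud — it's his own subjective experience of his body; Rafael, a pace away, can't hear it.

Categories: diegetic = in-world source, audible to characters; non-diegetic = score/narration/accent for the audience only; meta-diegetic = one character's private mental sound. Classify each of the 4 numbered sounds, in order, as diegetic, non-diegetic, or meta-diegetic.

non-diegetic, non-diegetic, meta-diegetic, meta-diegetic

(1) is non-diegetic: the narrator exists outside the story world, addressing only the audience.
(2) is non-diegetic: it has no source in the story world and no character can hear it — it's underscore.
Sound (3): it lives in Fionn's subjectivity, not in the deck, so meta-diegetic.
(4) point-of-audition from inside Fionn's body; not a sound in the room → meta-diegetic.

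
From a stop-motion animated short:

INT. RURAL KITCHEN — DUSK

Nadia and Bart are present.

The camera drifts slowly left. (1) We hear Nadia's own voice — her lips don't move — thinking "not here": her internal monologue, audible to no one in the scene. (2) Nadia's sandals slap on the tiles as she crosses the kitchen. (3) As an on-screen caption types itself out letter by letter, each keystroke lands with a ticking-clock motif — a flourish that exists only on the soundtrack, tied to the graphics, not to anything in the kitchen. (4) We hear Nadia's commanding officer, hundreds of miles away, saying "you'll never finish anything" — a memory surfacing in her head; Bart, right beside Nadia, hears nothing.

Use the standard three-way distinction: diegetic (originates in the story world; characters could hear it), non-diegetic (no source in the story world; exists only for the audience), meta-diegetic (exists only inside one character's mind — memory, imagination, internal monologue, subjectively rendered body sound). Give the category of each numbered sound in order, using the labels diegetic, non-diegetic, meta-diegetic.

meta-diegetic, diegetic, non-diegetic, meta-diegetic

(1) is meta-diegetic: internal monologue — inside Nadia's mind, not spoken into the scene.
(2) is diegetic: it's the physical sound of Nadia moving in the space.
(3) it accompanies on-screen graphics, not anything inside the story world → non-diegetic.
Sound (4): it's Nadia's recollection rendered as sound; the other character can't hear it, so meta-diegetic.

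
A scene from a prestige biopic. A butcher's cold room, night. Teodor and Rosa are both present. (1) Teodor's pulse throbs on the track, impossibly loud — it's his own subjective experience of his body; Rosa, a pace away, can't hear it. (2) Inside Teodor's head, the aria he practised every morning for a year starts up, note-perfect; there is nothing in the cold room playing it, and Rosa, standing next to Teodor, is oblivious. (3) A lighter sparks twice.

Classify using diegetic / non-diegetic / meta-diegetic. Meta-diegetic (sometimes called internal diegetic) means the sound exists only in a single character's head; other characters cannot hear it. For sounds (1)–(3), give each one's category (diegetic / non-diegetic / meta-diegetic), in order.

(1) a subjective body sound — Teodor's private perception, inaudible to Rosa → meta-diegetic.
(2) is meta-diegetic: it lives in Teodor's subjectivity, not in the cold room.
(3) is diegetic: an in-world source (a lighter); characters could hear it.

meta-diegetic, meta-diegetic, diegetic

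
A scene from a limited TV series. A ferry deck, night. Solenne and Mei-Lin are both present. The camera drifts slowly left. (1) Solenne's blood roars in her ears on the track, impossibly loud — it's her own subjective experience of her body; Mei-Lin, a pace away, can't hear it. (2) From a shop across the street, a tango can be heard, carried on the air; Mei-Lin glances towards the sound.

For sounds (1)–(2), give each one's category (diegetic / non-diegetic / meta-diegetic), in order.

meta-diegetic, diegetic

(1) is meta-diegetic: a subjective body sound — Solenne's private perception, inaudible to Mei-Lin.
(2) is diegetic: it's coming from a shop across the street — a location within the story world — and Mei-Lin reacts.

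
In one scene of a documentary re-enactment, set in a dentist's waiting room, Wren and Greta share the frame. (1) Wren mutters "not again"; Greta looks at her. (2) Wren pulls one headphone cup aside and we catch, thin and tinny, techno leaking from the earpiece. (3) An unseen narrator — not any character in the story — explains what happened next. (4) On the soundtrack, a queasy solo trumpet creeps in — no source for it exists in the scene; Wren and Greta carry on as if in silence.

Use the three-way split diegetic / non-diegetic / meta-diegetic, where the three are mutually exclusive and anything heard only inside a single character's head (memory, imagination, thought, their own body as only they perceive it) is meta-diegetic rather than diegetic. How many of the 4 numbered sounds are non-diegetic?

2

(1) spoken by a character present in the story world → diegetic.
Sound (2): the headphones are an on-screen source, so diegetic.
Sound (3): commentary laid over the scene from outside the fiction, so non-diegetic.
(4) score with no on-screen or off-screen source; it exists for the audience alone → non-diegetic.
So 2 of the 4 are non-diegetic: (3), (4).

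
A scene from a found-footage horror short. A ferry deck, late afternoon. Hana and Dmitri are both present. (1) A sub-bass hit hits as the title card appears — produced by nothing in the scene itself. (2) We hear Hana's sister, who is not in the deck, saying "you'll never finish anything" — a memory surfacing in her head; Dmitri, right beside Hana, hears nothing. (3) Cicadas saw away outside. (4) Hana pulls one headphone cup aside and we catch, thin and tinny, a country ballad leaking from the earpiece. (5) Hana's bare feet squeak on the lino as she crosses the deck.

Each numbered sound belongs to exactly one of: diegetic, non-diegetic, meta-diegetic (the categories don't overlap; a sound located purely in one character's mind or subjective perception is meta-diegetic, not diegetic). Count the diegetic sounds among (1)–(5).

3

(1) an editorial stinger — it belongs to the cut, not the story world → non-diegetic.
(2) is meta-diegetic: the voice is a memory playing only inside Hana's mind; Dmitri can't hear it.
(3) is diegetic: cicadas is part of the location's real environment.
Sound (4): it's leaking from a physical pair of headphones in the scene, so diegetic.
(5) is diegetic: Hana's footsteps are produced in the story world.
So 3 of the 5 are diegetic: (3), (4), (5).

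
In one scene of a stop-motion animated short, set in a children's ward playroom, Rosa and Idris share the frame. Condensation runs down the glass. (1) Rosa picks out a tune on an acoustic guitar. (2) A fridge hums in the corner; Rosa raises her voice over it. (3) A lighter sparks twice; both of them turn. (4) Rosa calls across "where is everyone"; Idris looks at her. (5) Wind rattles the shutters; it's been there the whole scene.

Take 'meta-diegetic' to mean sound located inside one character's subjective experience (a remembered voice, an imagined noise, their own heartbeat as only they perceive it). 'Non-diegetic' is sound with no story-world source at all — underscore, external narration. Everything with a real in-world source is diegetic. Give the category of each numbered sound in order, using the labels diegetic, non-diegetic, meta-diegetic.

diegetic, diegetic, diegetic, diegetic, diegetic

(1) is diegetic: Rosa is producing the music live, in the story world.
(2) is diegetic: it's the actual ambient sound of the location.
(3) is diegetic: an in-world source (a lighter); characters could hear it.
Sound (4): Rosa is a character speaking aloud in the scene, so diegetic.
(5) is diegetic: wind is part of the location's real environment.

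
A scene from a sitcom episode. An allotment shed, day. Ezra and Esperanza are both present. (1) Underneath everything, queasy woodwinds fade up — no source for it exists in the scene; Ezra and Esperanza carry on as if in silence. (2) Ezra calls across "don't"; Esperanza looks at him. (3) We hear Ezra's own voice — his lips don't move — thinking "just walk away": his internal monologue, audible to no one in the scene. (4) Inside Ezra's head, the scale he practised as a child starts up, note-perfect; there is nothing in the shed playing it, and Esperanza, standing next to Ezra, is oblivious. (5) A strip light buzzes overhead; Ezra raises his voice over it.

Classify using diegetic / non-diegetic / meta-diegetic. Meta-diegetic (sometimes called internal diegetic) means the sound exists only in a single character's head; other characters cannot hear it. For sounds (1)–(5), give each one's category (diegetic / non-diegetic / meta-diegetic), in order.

(1) is non-diegetic: nothing in the shed produces it and the characters don't hear it — pure soundtrack.
(2) spoken by a character present in the story world → diegetic.
(3) is meta-diegetic: internal monologue — inside Ezra's mind, not spoken into the scene.
(4) is meta-diegetic: remembered music, private to Ezra — Esperanza is oblivious because it isn't in the room.
(5) it's the actual ambient sound of the location → diegetic.

non-diegetic, diegetic, meta-diegetic, meta-diegetic, diegetic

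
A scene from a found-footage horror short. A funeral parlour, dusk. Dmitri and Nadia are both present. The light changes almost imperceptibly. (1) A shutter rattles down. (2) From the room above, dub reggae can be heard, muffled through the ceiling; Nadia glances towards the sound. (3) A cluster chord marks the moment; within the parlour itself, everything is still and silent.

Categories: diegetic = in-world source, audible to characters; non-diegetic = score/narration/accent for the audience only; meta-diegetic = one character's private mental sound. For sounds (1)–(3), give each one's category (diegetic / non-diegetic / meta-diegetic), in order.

diegetic, diegetic, non-diegetic

(1) a shutter is a real object/event in the scene's world → diegetic.
(2) is diegetic: off-screen diegetic: the source is out of frame but still in the story's space.
Sound (3): it's a sound-design accent with no in-world source; no one in the scene can hear it, so non-diegetic.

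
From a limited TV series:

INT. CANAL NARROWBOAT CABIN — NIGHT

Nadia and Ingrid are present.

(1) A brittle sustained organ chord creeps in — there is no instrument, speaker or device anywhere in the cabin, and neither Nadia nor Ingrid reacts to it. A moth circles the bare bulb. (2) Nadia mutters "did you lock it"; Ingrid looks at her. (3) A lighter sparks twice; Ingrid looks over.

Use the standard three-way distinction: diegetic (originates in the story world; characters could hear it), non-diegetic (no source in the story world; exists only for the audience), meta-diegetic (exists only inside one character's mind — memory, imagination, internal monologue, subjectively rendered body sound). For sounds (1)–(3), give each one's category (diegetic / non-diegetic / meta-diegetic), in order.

non-diegetic, diegetic, diegetic

(1) is non-diegetic: it has no source in the story world and no character can hear it — it's underscore.
(2) is diegetic: spoken by a character present in the story world.
Sound (3): an in-world source (a lighter); characters could hear it, so diegetic.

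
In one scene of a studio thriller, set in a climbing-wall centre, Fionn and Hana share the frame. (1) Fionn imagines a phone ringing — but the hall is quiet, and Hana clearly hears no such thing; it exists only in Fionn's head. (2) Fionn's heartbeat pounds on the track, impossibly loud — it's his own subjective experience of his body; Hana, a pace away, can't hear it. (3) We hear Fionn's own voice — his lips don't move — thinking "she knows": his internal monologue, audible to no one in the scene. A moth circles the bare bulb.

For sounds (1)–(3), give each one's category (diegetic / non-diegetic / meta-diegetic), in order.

meta-diegetic, meta-diegetic, meta-diegetic

Sound (1): Fionn alone 'hears' it — an imagined sound, not present in the space, so meta-diegetic.
(2) point-of-audition from inside Fionn's body; not a sound in the room → meta-diegetic.
(3) Fionn's thought-voice: a private mental sound no other character can hear → meta-diegetic.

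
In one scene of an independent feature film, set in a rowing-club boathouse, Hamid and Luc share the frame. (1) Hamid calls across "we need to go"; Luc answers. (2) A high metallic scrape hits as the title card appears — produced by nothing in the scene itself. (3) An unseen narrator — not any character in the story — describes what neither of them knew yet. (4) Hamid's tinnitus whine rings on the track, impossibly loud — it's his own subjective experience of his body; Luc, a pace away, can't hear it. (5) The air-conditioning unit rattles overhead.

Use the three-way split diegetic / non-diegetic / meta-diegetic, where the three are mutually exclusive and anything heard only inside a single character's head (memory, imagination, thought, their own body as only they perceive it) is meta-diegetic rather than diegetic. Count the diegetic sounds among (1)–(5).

(1) on-screen dialogue — Hamid speaks and Luc is there to hear → diegetic.
Sound (2): it's a sound-design accent with no in-world source; no one in the scene can hear it, so non-diegetic.
(3) is non-diegetic: the narrator exists outside the story world, addressing only the audience.
(4) it's Hamid's internal bodily sensation rendered as sound; only Hamid 'hears' it → meta-diegetic.
Sound (5): the air-conditioning unit is part of the location's real environment, so diegetic.
Diegetic: (1), (5) — that's 2.

2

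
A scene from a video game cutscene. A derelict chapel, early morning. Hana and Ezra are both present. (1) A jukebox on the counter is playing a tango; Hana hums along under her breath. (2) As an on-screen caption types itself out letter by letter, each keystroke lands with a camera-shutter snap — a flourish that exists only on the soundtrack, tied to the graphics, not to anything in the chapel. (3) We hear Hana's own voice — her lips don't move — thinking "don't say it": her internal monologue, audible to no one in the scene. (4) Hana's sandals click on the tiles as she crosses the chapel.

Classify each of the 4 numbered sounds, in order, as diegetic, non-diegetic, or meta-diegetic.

diegetic, non-diegetic, meta-diegetic, diegetic

(1) the music comes from an on-screen device that Hana responds to → diegetic.
(2) is non-diegetic: it accompanies on-screen graphics, not anything inside the story world.
(3) is meta-diegetic: internal monologue — inside Hana's mind, not spoken into the scene.
(4) is diegetic: a character's body making contact with the set — an in-world sound.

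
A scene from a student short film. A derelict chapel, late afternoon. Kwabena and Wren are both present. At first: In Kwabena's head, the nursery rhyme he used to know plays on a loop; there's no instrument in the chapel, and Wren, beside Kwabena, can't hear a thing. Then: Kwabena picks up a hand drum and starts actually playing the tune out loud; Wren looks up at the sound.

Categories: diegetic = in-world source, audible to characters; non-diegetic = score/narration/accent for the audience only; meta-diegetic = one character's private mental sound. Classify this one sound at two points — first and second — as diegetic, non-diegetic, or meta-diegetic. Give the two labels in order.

meta-diegetic, diegetic

First: the tune exists only as Kwabena's private memory; Wren can't hear it → meta-diegetic.
Second: Kwabena is now producing it live on a hand drum, in the room, and Wren hears it → diegetic.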